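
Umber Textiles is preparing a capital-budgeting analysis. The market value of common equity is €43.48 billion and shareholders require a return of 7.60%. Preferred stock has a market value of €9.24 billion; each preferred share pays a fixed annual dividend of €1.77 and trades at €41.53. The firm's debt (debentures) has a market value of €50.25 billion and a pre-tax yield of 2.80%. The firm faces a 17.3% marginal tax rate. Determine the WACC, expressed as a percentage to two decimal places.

4.72%

Cost of preferred: Rp = 1.77 / 41.53 = 4.2620%.
Total capital V = 43.48 + 9.24 + 50.25 = 102.97.
Equity: weight = 43.48/102.97 = 0.4223; cost = 7.6%.
Preferred: weight = 9.24/102.97 = 0.0897; cost = 4.262%.
Debentures: weight = 50.25/102.97 = 0.4880; after-tax cost = 2.8% × (1 − 17.3%) = 2.3156%.
WACC = 0.4223 × 7.6000% + 0.0897 × 4.2620% + 0.4880 × 2.3156% = 4.7216%.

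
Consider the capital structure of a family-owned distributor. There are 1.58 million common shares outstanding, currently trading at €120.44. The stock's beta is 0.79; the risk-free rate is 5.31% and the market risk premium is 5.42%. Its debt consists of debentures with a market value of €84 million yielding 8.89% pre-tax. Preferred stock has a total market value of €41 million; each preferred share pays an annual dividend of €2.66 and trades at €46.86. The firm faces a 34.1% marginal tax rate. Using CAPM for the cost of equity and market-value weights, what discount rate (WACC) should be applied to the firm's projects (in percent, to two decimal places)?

Cost of equity via CAPM: Re = 5.31% + 0.79 × 5.42% = 9.5918%.
Cost of preferred: Rp = 2.66 / 46.86 = 5.6765%.
Market value of equity E = 120.44 × 1.58m = 190.2952m.
Total capital V = 190.2952 + 41 + 84 = 315.2952.
Equity: weight = 190.2952/315.2952 = 0.6035; cost = 9.5918%.
Preferred: weight = 41/315.2952 = 0.1300; cost = 5.6765%.
Debentures: weight = 84/315.2952 = 0.2664; after-tax cost = 8.89% × (1 − 34.1%) = 5.8585%.
WACC = 0.6035 × 9.5918% + 0.1300 × 5.6765% + 0.2664 × 5.8585% = 8.0881%.

8.09%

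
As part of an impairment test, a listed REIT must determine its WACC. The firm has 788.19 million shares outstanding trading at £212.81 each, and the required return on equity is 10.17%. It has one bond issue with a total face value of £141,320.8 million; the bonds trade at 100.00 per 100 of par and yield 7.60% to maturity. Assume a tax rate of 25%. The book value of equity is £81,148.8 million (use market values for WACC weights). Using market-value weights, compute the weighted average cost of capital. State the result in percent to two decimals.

Market value of equity E = 212.81 × 788.19m = 167734.7139m. Market value of debt D = 141320.8m × 100.0/100 = 141320.8m.
Total capital V = 167734.7139 + 141320.8 = 309055.5139.
Equity: weight = 167734.7139/309055.5139 = 0.5427; cost = 10.17%.
Bonds outstanding: weight = 141320.8/309055.5139 = 0.4573; after-tax cost = 7.6% × (1 − 25%) = 5.7000%.
WACC = 0.5427 × 10.1700% + 0.4573 × 5.7000% = 8.1260%.

8.13%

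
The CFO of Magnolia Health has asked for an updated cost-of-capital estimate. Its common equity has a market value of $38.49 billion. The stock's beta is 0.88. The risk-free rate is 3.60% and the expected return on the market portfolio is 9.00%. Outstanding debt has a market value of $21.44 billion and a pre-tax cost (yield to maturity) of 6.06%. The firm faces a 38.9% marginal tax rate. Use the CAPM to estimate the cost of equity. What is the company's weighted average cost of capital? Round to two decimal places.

Market risk premium = 9.0% − 3.6% = 5.4%.
Cost of equity via CAPM: Re = 3.6% + 0.88 × 5.4% = 8.3520%.
Total capital V = 38.49 + 21.44 = 59.93.
Equity: weight = 38.49/59.93 = 0.6422; cost = 8.352%.
Debt: weight = 21.44/59.93 = 0.3578; after-tax cost = 6.06% × (1 − 38.9%) = 3.7027%.
WACC = 0.6422 × 8.3520% + 0.3578 × 3.7027% = 6.6887%.

6.69%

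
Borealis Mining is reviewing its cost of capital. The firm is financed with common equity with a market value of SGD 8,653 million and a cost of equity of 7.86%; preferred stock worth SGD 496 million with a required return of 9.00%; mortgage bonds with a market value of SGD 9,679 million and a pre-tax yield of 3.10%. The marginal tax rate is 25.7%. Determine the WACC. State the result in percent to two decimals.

Total capital V = 8653 + 496 + 9679 = 18828.
Equity: weight = 8653/18828 = 0.4596; cost = 7.86%.
Preferred: weight = 496/18828 = 0.0263; cost = 9%.
Mortgage bonds: weight = 9679/18828 = 0.5141; after-tax cost = 3.1% × (1 − 25.7%) = 2.3033%.
WACC = 0.4596 × 7.8600% + 0.0263 × 9.0000% + 0.5141 × 2.3033% = 5.0335%.

5.03%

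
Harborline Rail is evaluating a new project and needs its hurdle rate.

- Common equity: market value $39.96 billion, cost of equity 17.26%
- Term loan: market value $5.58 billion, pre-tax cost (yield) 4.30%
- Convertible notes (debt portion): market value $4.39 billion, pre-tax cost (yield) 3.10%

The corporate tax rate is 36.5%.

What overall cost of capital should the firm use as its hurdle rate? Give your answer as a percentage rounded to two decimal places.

Total capital V = 39.96 + 5.58 + 4.39 = 49.93.
Equity: weight = 39.96/49.93 = 0.8003; cost = 17.26%.
Term loan: weight = 5.58/49.93 = 0.1118; after-tax cost = 4.3% × (1 − 36.5%) = 2.7305%.
Convertible notes (debt portion): weight = 4.39/49.93 = 0.0879; after-tax cost = 3.1% × (1 − 36.5%) = 1.9685%.
WACC = 0.8003 × 17.2600% + 0.1118 × 2.7305% + 0.0879 × 1.9685% = 14.2918%.

14.29%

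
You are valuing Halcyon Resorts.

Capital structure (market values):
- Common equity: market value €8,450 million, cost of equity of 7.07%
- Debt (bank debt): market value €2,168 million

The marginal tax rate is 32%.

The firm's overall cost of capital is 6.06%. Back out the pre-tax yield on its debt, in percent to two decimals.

3.12%

Total capital V = 8450 + 2168 = 10618.
Equity weight = 8450/10618 = 0.7958.
Bank debt weight = 2168/10618 = 0.2042.
Equity contribution = 0.7958 × 7.07% = 5.6264%.
Remaining for debt = 6.06% − 5.6264% = 0.4336%.
Rd × (1 − 32%) × 0.2042 = 0.4336%  ⇒  Rd = 3.1227%.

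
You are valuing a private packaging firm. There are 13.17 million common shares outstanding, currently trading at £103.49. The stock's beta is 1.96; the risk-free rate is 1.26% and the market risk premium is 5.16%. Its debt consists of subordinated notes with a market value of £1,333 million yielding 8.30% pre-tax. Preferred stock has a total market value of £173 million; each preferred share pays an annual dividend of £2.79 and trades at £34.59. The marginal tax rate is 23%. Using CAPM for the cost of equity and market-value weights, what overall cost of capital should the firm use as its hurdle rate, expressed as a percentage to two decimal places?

Cost of equity via CAPM: Re = 1.26% + 1.96 × 5.16% = 11.3736%.
Cost of preferred: Rp = 2.79 / 34.59 = 8.0659%.
Market value of equity E = 103.49 × 13.17m = 1362.9633m.
Total capital V = 1362.9633 + 173 + 1333 = 2868.9633.
Equity: weight = 1362.9633/2868.9633 = 0.4751; cost = 11.3736%.
Preferred: weight = 173/2868.9633 = 0.0603; cost = 8.0659%.
Subordinated notes: weight = 1333/2868.9633 = 0.4646; after-tax cost = 8.3% × (1 − 23%) = 6.3910%.
WACC = 0.4751 × 11.3736% + 0.0603 × 8.0659% + 0.4646 × 6.3910% = 8.8591%.

8.86%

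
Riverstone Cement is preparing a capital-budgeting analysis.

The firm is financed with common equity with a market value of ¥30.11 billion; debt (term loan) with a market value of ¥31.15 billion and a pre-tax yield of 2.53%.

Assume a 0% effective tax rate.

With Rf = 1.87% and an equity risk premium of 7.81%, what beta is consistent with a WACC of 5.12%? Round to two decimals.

Total capital V = 30.11 + 31.15 = 61.26.
Equity weight = 30.11/61.26 = 0.4915.
Term loan weight = 31.15/61.26 = 0.5085.
Debt contribution = 0.5085 × 2.53% × (1 − 0%) = 1.2865%.
Required equity contribution = 5.12% − 1.2865% = 3.8335%  ⇒  Re = 7.7995%.
CAPM: 7.7995% = 1.87% + β × 7.81%  ⇒  β = 0.7592.

0.76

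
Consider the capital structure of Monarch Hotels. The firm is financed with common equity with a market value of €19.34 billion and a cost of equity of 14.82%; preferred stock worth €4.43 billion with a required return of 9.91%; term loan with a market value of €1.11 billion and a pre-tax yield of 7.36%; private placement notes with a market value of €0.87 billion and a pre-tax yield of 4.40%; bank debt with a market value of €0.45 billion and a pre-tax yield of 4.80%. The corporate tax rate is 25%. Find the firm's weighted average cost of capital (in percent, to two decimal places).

Total capital V = 19.34 + 4.43 + 1.11 + 0.87 + 0.45 = 26.2.
Equity: weight = 19.34/26.2 = 0.7382; cost = 14.82%.
Preferred: weight = 4.43/26.2 = 0.1691; cost = 9.91%.
Term loan: weight = 1.11/26.2 = 0.0424; after-tax cost = 7.36% × (1 − 25%) = 5.5200%.
Private placement notes: weight = 0.87/26.2 = 0.0332; after-tax cost = 4.4% × (1 − 25%) = 3.3000%.
Bank debt: weight = 0.45/26.2 = 0.0172; after-tax cost = 4.8% × (1 − 25%) = 3.6000%.
WACC = 0.7382 × 14.8200% + 0.1691 × 9.9100% + 0.0424 × 5.5200% + 0.0332 × 3.3000% + 0.0172 × 3.6000% = 13.0205%.

13.02%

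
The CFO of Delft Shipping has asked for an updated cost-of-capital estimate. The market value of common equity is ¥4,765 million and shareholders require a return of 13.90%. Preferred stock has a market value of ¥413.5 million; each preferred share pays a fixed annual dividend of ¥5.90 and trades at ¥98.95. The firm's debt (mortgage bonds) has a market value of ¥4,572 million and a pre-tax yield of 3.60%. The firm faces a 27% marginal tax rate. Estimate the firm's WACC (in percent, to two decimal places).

Cost of preferred: Rp = 5.9 / 98.95 = 5.9626%.
Total capital V = 4765 + 413.5 + 4572 = 9750.5.
Equity: weight = 4765/9750.5 = 0.4887; cost = 13.9%.
Preferred: weight = 413.5/9750.5 = 0.0424; cost = 5.9626%.
Mortgage bonds: weight = 4572/9750.5 = 0.4689; after-tax cost = 3.6% × (1 − 27%) = 2.6280%.
WACC = 0.4887 × 13.9000% + 0.0424 × 5.9626% + 0.4689 × 2.6280% = 8.2780%.

8.28%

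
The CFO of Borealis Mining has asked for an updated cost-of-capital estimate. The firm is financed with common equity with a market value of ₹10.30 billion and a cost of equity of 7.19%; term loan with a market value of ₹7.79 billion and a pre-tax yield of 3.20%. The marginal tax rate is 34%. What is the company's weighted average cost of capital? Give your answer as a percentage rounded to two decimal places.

Total capital V = 10.3 + 7.79 = 18.09.
Equity: weight = 10.3/18.09 = 0.5694; cost = 7.19%.
Term loan: weight = 7.79/18.09 = 0.4306; after-tax cost = 3.2% × (1 − 34%) = 2.1120%.
WACC = 0.5694 × 7.1900% + 0.4306 × 2.1120% = 5.0033%.

5.00%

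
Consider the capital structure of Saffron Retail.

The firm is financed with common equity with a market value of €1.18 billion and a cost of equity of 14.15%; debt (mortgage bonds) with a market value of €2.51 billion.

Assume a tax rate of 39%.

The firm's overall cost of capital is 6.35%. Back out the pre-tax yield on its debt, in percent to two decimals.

Total capital V = 1.18 + 2.51 = 3.69.
Equity weight = 1.18/3.69 = 0.3198.
Mortgage bonds weight = 2.51/3.69 = 0.6802.
Equity contribution = 0.3198 × 14.15% = 4.5249%.
Remaining for debt = 6.35% − 4.5249% = 1.8251%.
Rd × (1 − 39%) × 0.6802 = 1.8251%  ⇒  Rd = 4.3985%.

4.40%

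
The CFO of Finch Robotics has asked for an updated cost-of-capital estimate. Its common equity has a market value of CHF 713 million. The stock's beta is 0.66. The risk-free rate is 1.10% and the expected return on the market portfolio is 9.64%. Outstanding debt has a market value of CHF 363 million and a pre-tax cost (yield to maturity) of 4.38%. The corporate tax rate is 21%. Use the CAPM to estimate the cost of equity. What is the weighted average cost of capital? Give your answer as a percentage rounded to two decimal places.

5.63%

Market risk premium = 9.64% − 1.1% = 8.54%.
Cost of equity via CAPM: Re = 1.1% + 0.66 × 8.54% = 6.7364%.
Total capital V = 713 + 363 = 1076.
Equity: weight = 713/1076 = 0.6626; cost = 6.7364%.
Debt: weight = 363/1076 = 0.3374; after-tax cost = 4.38% × (1 − 21%) = 3.4602%.
WACC = 0.6626 × 6.7364% + 0.3374 × 3.4602% = 5.6311%.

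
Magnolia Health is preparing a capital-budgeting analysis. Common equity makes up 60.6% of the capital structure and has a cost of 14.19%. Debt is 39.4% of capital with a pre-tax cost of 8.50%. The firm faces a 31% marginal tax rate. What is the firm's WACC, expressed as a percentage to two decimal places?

After-tax cost of debt = 8.5% × (1 − 31%) = 5.8650%.
WACC = 0.606 × 14.1900% + 0.394 × 5.8650% = 10.9100%.

10.91%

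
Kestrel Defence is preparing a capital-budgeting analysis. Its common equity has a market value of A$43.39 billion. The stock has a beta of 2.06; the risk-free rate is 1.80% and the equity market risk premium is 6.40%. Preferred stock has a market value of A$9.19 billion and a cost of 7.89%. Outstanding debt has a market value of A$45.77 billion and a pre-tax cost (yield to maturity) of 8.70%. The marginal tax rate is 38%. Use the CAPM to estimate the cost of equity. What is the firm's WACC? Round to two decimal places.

Cost of equity via CAPM: Re = 1.8% + 2.06 × 6.4% = 14.9840%.
Total capital V = 43.39 + 9.19 + 45.77 = 98.35.
Equity: weight = 43.39/98.35 = 0.4412; cost = 14.984%.
Preferred: weight = 9.19/98.35 = 0.0934; cost = 7.89%.
Debt: weight = 45.77/98.35 = 0.4654; after-tax cost = 8.7% × (1 − 38%) = 5.3940%.
WACC = 0.4412 × 14.9840% + 0.0934 × 7.8900% + 0.4654 × 5.3940% = 9.8581%.

9.86%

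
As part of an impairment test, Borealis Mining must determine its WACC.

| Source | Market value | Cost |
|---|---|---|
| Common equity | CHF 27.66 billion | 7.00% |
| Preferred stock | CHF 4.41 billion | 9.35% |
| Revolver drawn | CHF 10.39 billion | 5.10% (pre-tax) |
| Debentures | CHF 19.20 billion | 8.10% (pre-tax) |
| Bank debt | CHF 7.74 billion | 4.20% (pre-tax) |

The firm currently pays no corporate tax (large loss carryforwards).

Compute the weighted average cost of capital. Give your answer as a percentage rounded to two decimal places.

Total capital V = 27.66 + 4.41 + 10.39 + 19.2 + 7.74 = 69.4.
Equity: weight = 27.66/69.4 = 0.3986; cost = 7%.
Preferred: weight = 4.41/69.4 = 0.0635; cost = 9.35%.
Revolver drawn: weight = 10.39/69.4 = 0.1497; after-tax cost = 5.1% × (1 − 0%) = 5.1000%.
Debentures: weight = 19.2/69.4 = 0.2767; after-tax cost = 8.1% × (1 − 0%) = 8.1000%.
Bank debt: weight = 7.74/69.4 = 0.1115; after-tax cost = 4.2% × (1 − 0%) = 4.2000%.
WACC = 0.3986 × 7.0000% + 0.0635 × 9.3500% + 0.1497 × 5.1000% + 0.2767 × 8.1000% + 0.1115 × 4.2000% = 6.8569%.

6.86%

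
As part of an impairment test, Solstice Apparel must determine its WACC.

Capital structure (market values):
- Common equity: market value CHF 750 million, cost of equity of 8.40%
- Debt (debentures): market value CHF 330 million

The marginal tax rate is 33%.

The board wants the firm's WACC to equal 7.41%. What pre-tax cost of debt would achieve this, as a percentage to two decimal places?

7.70%

Total capital V = 750 + 330 = 1080.
Equity weight = 750/1080 = 0.6944.
Debentures weight = 330/1080 = 0.3056.
Equity contribution = 0.6944 × 8.4% = 5.8333%.
Remaining for debt = 7.41% − 5.8333% = 1.5767%.
Rd × (1 − 33%) × 0.3056 = 1.5767%  ⇒  Rd = 7.7015%.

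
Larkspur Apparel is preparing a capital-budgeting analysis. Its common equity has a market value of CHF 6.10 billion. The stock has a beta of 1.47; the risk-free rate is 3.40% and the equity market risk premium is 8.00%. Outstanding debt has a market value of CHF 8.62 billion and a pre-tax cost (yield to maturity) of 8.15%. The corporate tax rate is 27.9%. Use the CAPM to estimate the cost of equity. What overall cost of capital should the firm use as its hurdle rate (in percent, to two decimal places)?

9.72%

Cost of equity via CAPM: Re = 3.4% + 1.47 × 8.0% = 15.1600%.
Total capital V = 6.1 + 8.62 = 14.72.
Equity: weight = 6.1/14.72 = 0.4144; cost = 15.16%.
Debt: weight = 8.62/14.72 = 0.5856; after-tax cost = 8.15% × (1 − 27.9%) = 5.8762%.
WACC = 0.4144 × 15.1600% + 0.5856 × 5.8762% = 9.7234%.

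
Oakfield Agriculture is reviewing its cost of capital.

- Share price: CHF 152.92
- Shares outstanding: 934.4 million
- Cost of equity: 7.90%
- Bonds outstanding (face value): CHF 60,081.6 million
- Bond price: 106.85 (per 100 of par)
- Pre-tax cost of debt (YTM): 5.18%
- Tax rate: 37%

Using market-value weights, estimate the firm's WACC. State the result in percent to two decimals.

6.46%

Market value of equity E = 152.92 × 934.4m = 142888.448m. Market value of debt D = 60081.6m × 106.85/100 = 64197.1896m.
Total capital V = 142888.448 + 64197.1896 = 207085.6376.
Equity: weight = 142888.448/207085.6376 = 0.6900; cost = 7.9%.
Bonds outstanding: weight = 64197.1896/207085.6376 = 0.3100; after-tax cost = 5.18% × (1 − 37%) = 3.2634%.
WACC = 0.6900 × 7.9000% + 0.3100 × 3.2634% = 6.4626%.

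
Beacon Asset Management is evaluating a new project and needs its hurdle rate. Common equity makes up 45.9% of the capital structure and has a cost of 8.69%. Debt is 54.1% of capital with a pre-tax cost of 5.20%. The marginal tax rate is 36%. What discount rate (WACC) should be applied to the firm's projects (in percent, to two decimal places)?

After-tax cost of debt = 5.2% × (1 − 36%) = 3.3280%.
WACC = 0.459 × 8.6900% + 0.541 × 3.3280% = 5.7892%.

5.79%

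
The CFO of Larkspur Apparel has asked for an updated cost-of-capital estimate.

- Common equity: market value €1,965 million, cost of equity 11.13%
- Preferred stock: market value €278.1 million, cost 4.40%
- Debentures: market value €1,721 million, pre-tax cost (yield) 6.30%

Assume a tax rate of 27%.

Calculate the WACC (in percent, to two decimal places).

Total capital V = 1965 + 278.1 + 1721 = 3964.1.
Equity: weight = 1965/3964.1 = 0.4957; cost = 11.13%.
Preferred: weight = 278.1/3964.1 = 0.0702; cost = 4.4%.
Debentures: weight = 1721/3964.1 = 0.4341; after-tax cost = 6.3% × (1 − 27%) = 4.5990%.
WACC = 0.4957 × 11.1300% + 0.0702 × 4.4000% + 0.4341 × 4.5990% = 7.8224%.

7.82%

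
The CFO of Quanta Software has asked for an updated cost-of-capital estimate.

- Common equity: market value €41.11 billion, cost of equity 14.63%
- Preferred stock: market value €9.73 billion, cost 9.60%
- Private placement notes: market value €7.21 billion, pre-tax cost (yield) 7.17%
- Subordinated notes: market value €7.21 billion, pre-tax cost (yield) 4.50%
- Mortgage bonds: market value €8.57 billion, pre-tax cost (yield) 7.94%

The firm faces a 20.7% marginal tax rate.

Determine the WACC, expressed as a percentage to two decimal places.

11.05%

Total capital V = 41.11 + 9.73 + 7.21 + 7.21 + 8.57 = 73.83.
Equity: weight = 41.11/73.83 = 0.5568; cost = 14.63%.
Preferred: weight = 9.73/73.83 = 0.1318; cost = 9.6%.
Private placement notes: weight = 7.21/73.83 = 0.0977; after-tax cost = 7.17% × (1 − 20.7%) = 5.6858%.
Subordinated notes: weight = 7.21/73.83 = 0.0977; after-tax cost = 4.5% × (1 − 20.7%) = 3.5685%.
Mortgage bonds: weight = 8.57/73.83 = 0.1161; after-tax cost = 7.94% × (1 − 20.7%) = 6.2964%.
WACC = 0.5568 × 14.6300% + 0.1318 × 9.6000% + 0.0977 × 5.6858% + 0.0977 × 3.5685% + 0.1161 × 6.2964% = 11.0461%.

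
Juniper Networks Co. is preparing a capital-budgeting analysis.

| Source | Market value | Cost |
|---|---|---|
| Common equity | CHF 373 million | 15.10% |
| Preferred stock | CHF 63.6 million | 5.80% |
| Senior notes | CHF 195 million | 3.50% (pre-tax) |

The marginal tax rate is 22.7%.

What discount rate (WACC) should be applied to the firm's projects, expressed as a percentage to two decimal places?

10.34%

Total capital V = 373 + 63.6 + 195 = 631.6.
Equity: weight = 373/631.6 = 0.5906; cost = 15.1%.
Preferred: weight = 63.6/631.6 = 0.1007; cost = 5.8%.
Senior notes: weight = 195/631.6 = 0.3087; after-tax cost = 3.5% × (1 − 22.7%) = 2.7055%.
WACC = 0.5906 × 15.1000% + 0.1007 × 5.8000% + 0.3087 × 2.7055% = 10.3368%.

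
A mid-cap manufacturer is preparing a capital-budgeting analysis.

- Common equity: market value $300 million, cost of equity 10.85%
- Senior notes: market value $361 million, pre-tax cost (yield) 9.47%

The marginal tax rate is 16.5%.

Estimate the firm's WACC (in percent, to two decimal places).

Total capital V = 300 + 361 = 661.
Equity: weight = 300/661 = 0.4539; cost = 10.85%.
Senior notes: weight = 361/661 = 0.5461; after-tax cost = 9.47% × (1 − 16.5%) = 7.9074%.
WACC = 0.4539 × 10.8500% + 0.5461 × 7.9074% = 9.2429%.

9.24%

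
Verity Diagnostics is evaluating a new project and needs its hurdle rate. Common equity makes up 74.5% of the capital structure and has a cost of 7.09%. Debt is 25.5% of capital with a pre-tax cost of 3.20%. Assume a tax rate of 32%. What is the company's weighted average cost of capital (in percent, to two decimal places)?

After-tax cost of debt = 3.2% × (1 − 32%) = 2.1760%.
WACC = 0.745 × 7.0900% + 0.255 × 2.1760% = 5.8369%.

5.84%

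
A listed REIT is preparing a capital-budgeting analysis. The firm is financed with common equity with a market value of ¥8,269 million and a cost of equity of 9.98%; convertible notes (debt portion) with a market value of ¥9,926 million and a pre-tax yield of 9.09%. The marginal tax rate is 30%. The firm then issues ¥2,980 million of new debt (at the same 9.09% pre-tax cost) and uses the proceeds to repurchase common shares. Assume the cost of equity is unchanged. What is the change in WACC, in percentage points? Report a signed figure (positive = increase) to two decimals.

-0.59 pp

Current WACC:
Total capital V = 8269 + 9926 = 18195.
Equity: weight = 8269/18195 = 0.4545; cost = 9.98%.
Convertible notes (debt portion): weight = 9926/18195 = 0.5455; after-tax cost = 9.09% × (1 − 30%) = 6.3630%.
WACC = 0.4545 × 9.9800% + 0.5455 × 6.3630% = 8.0068%.
After the change:
Total capital V = 5289 + 12906 = 18195.
Equity: weight = 5289/18195 = 0.2907; cost = 9.98%.
Convertible notes (debt portion): weight = 12906/18195 = 0.7093; after-tax cost = 9.09% × (1 − 30%) = 6.3630%.
WACC = 0.2907 × 9.9800% + 0.7093 × 6.3630% = 7.4144%.
Change in WACC = 7.4144% − 8.0068% = -0.5924 pp.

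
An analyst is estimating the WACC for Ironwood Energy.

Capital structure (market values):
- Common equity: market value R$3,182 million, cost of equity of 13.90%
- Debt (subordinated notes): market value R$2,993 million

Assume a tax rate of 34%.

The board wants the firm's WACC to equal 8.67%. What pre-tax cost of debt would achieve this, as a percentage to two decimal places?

4.71%

Total capital V = 3182 + 2993 = 6175.
Equity weight = 3182/6175 = 0.5153.
Subordinated notes weight = 2993/6175 = 0.4847.
Equity contribution = 0.5153 × 13.9% = 7.1627%.
Remaining for debt = 8.67% − 7.1627% = 1.5073%.
Rd × (1 − 34%) × 0.4847 = 1.5073%  ⇒  Rd = 4.7117%.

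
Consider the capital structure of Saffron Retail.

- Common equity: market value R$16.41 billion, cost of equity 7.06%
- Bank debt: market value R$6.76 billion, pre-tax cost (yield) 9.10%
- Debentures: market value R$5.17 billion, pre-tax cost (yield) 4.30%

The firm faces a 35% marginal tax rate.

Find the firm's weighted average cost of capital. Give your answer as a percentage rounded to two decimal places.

6.01%

Total capital V = 16.41 + 6.76 + 5.17 = 28.34.
Equity: weight = 16.41/28.34 = 0.5790; cost = 7.06%.
Bank debt: weight = 6.76/28.34 = 0.2385; after-tax cost = 9.1% × (1 − 35%) = 5.9150%.
Debentures: weight = 5.17/28.34 = 0.1824; after-tax cost = 4.3% × (1 − 35%) = 2.7950%.
WACC = 0.5790 × 7.0600% + 0.2385 × 5.9150% + 0.1824 × 2.7950% = 6.0088%.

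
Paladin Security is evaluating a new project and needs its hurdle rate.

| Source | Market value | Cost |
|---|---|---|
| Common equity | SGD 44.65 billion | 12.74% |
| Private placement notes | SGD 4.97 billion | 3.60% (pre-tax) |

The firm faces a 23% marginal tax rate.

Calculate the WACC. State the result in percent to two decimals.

11.74%

Total capital V = 44.65 + 4.97 = 49.62.
Equity: weight = 44.65/49.62 = 0.8998; cost = 12.74%.
Private placement notes: weight = 4.97/49.62 = 0.1002; after-tax cost = 3.6% × (1 − 23%) = 2.7720%.
WACC = 0.8998 × 12.7400% + 0.1002 × 2.7720% = 11.7416%.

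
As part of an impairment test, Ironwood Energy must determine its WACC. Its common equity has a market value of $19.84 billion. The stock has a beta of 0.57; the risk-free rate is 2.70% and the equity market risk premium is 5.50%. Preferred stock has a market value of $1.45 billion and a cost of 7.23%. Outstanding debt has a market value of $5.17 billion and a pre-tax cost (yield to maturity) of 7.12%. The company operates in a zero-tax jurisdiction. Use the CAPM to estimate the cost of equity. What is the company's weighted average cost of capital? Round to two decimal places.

6.16%

Cost of equity via CAPM: Re = 2.7% + 0.57 × 5.5% = 5.8350%.
Total capital V = 19.84 + 1.45 + 5.17 = 26.46.
Equity: weight = 19.84/26.46 = 0.7498; cost = 5.835%.
Preferred: weight = 1.45/26.46 = 0.0548; cost = 7.23%.
Debt: weight = 5.17/26.46 = 0.1954; after-tax cost = 7.12% × (1 − 0%) = 7.1200%.
WACC = 0.7498 × 5.8350% + 0.0548 × 7.2300% + 0.1954 × 7.1200% = 6.1625%.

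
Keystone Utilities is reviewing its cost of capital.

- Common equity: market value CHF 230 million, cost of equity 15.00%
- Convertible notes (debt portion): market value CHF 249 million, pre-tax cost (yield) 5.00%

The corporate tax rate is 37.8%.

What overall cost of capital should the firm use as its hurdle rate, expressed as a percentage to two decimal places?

Total capital V = 230 + 249 = 479.
Equity: weight = 230/479 = 0.4802; cost = 15%.
Convertible notes (debt portion): weight = 249/479 = 0.5198; after-tax cost = 5% × (1 − 37.8%) = 3.1100%.
WACC = 0.4802 × 15.0000% + 0.5198 × 3.1100% = 8.8192%.

8.82%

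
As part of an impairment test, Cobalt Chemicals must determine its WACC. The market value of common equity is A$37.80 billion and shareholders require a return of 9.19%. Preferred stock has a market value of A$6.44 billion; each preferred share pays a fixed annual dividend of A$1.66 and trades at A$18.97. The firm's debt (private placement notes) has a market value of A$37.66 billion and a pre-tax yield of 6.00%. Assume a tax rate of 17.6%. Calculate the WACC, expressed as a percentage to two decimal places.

Cost of preferred: Rp = 1.66 / 18.97 = 8.7507%.
Total capital V = 37.8 + 6.44 + 37.66 = 81.9.
Equity: weight = 37.8/81.9 = 0.4615; cost = 9.19%.
Preferred: weight = 6.44/81.9 = 0.0786; cost = 8.7507%.
Private placement notes: weight = 37.66/81.9 = 0.4598; after-tax cost = 6% × (1 − 17.6%) = 4.9440%.
WACC = 0.4615 × 9.1900% + 0.0786 × 8.7507% + 0.4598 × 4.9440% = 7.2030%.

7.20%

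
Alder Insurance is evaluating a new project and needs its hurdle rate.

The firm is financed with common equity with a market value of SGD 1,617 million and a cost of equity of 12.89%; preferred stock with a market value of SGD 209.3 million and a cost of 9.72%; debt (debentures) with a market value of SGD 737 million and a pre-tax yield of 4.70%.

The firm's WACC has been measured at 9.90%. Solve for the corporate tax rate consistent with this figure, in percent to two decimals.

27.85%

Total capital V = 1617 + 209.3 + 737 = 2563.3.
Equity weight = 1617/2563.3 = 0.6308.
Preferred weight = 209.3/2563.3 = 0.0817.
Debentures weight = 737/2563.3 = 0.2875.
Equity contribution = 0.6308 × 12.89% = 8.1314%.
Preferred contribution = 0.0817 × 9.72% = 0.7937%.
Debt contribution must be 9.9% − 8.9250% = 0.9750%.
0.2875 × 4.7% × (1 − T) = 0.9750%  ⇒  (1 − T) = 0.7215.
T = 27.8517%.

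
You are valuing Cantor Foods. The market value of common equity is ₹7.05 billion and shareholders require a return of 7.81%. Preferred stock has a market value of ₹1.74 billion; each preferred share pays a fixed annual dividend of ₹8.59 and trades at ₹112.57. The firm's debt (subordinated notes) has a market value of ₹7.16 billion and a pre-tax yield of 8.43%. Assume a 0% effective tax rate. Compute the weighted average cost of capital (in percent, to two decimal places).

8.07%

Cost of preferred: Rp = 8.59 / 112.57 = 7.6308%.
Total capital V = 7.05 + 1.74 + 7.16 = 15.95.
Equity: weight = 7.05/15.95 = 0.4420; cost = 7.81%.
Preferred: weight = 1.74/15.95 = 0.1091; cost = 7.6308%.
Subordinated notes: weight = 7.16/15.95 = 0.4489; after-tax cost = 8.43% × (1 − 0%) = 8.4300%.
WACC = 0.4420 × 7.8100% + 0.1091 × 7.6308% + 0.4489 × 8.4300% = 8.0688%.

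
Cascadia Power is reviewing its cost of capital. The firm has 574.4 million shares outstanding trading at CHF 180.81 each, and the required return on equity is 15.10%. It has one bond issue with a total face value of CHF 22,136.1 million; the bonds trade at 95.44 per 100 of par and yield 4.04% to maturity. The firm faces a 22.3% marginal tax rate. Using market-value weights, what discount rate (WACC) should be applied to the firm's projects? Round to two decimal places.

Market value of equity E = 180.81 × 574.4m = 103857.264m. Market value of debt D = 22136.1m × 95.44/100 = 21126.69384m.
Total capital V = 103857.264 + 21126.69384 = 124983.95784.
Equity: weight = 103857.264/124983.95784 = 0.8310; cost = 15.1%.
Bonds outstanding: weight = 21126.69384/124983.95784 = 0.1690; after-tax cost = 4.04% × (1 − 22.3%) = 3.1391%.
WACC = 0.8310 × 15.1000% + 0.1690 × 3.1391% = 13.0782%.

13.08%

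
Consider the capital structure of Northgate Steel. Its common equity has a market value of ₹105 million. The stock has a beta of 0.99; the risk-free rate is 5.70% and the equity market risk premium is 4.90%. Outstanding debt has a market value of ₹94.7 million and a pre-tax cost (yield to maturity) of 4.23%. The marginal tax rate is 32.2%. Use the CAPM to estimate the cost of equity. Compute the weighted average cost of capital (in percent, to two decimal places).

6.91%

Cost of equity via CAPM: Re = 5.7% + 0.99 × 4.9% = 10.5510%.
Total capital V = 105 + 94.7 = 199.7.
Equity: weight = 105/199.7 = 0.5258; cost = 10.551%.
Debt: weight = 94.7/199.7 = 0.4742; after-tax cost = 4.23% × (1 − 32.2%) = 2.8679%.
WACC = 0.5258 × 10.5510% + 0.4742 × 2.8679% = 6.9076%.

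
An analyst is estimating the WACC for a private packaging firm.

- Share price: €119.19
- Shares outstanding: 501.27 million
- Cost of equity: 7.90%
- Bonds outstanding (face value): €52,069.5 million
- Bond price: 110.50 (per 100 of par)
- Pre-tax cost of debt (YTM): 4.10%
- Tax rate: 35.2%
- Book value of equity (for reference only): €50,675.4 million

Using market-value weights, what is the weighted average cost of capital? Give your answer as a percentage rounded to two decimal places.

Market value of equity E = 119.19 × 501.27m = 59746.3713m. Market value of debt D = 52069.5m × 110.5/100 = 57536.7975m.
Total capital V = 59746.3713 + 57536.7975 = 117283.1688.
Equity: weight = 59746.3713/117283.1688 = 0.5094; cost = 7.9%.
Bonds outstanding: weight = 57536.7975/117283.1688 = 0.4906; after-tax cost = 4.1% × (1 − 35.2%) = 2.6568%.
WACC = 0.5094 × 7.9000% + 0.4906 × 2.6568% = 5.3278%.

5.33%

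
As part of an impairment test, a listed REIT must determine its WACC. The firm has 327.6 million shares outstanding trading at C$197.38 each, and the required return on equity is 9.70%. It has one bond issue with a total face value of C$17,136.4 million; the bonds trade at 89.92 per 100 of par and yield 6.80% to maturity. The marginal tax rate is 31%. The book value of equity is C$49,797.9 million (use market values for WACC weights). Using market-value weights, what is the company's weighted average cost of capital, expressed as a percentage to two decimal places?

Market value of equity E = 197.38 × 327.6m = 64661.688m. Market value of debt D = 17136.4m × 89.92/100 = 15409.05088m.
Total capital V = 64661.688 + 15409.05088 = 80070.73888.
Equity: weight = 64661.688/80070.73888 = 0.8076; cost = 9.7%.
Bonds outstanding: weight = 15409.05088/80070.73888 = 0.1924; after-tax cost = 6.8% × (1 − 31%) = 4.6920%.
WACC = 0.8076 × 9.7000% + 0.1924 × 4.6920% = 8.7362%.

8.74%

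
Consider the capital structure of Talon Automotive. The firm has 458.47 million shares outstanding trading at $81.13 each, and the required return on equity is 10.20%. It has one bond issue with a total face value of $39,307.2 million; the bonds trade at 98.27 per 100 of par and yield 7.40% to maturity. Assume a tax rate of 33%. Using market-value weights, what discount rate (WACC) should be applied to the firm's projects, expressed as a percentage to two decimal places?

Market value of equity E = 81.13 × 458.47m = 37195.6711m. Market value of debt D = 39307.2m × 98.27/100 = 38627.18544m.
Total capital V = 37195.6711 + 38627.18544 = 75822.85654.
Equity: weight = 37195.6711/75822.85654 = 0.4906; cost = 10.2%.
Bonds outstanding: weight = 38627.18544/75822.85654 = 0.5094; after-tax cost = 7.4% × (1 − 33%) = 4.9580%.
WACC = 0.4906 × 10.2000% + 0.5094 × 4.9580% = 7.5295%.

7.53%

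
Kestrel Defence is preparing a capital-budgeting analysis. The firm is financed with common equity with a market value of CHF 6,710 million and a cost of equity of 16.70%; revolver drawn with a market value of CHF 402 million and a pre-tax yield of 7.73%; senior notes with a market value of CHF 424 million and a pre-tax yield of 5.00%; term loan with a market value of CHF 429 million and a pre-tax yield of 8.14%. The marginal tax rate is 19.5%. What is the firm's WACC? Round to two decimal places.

14.95%

Total capital V = 6710 + 402 + 424 + 429 = 7965.
Equity: weight = 6710/7965 = 0.8424; cost = 16.7%.
Revolver drawn: weight = 402/7965 = 0.0505; after-tax cost = 7.73% × (1 − 19.5%) = 6.2226%.
Senior notes: weight = 424/7965 = 0.0532; after-tax cost = 5% × (1 − 19.5%) = 4.0250%.
Term loan: weight = 429/7965 = 0.0539; after-tax cost = 8.14% × (1 − 19.5%) = 6.5527%.
WACC = 0.8424 × 16.7000% + 0.0505 × 6.2226% + 0.0532 × 4.0250% + 0.0539 × 6.5527% = 14.9499%.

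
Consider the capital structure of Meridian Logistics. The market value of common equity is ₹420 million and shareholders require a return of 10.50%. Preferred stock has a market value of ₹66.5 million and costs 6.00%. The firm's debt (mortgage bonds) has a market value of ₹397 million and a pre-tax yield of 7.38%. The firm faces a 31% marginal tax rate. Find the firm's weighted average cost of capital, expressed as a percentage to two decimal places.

Total capital V = 420 + 66.5 + 397 = 883.5.
Equity: weight = 420/883.5 = 0.4754; cost = 10.5%.
Preferred: weight = 66.5/883.5 = 0.0753; cost = 6%.
Mortgage bonds: weight = 397/883.5 = 0.4493; after-tax cost = 7.38% × (1 − 31%) = 5.0922%.
WACC = 0.4754 × 10.5000% + 0.0753 × 6.0000% + 0.4493 × 5.0922% = 7.7313%.

7.73%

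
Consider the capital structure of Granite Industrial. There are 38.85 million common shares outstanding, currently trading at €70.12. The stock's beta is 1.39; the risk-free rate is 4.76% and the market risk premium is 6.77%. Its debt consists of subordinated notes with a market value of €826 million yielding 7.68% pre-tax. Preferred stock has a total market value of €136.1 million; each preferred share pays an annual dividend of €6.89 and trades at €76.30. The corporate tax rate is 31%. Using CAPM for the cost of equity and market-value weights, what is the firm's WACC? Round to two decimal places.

11.99%

Cost of equity via CAPM: Re = 4.76% + 1.39 × 6.77% = 14.1703%.
Cost of preferred: Rp = 6.89 / 76.3 = 9.0301%.
Market value of equity E = 70.12 × 38.85m = 2724.162m.
Total capital V = 2724.162 + 136.1 + 826 = 3686.262.
Equity: weight = 2724.162/3686.262 = 0.7390; cost = 14.1703%.
Preferred: weight = 136.1/3686.262 = 0.0369; cost = 9.0301%.
Subordinated notes: weight = 826/3686.262 = 0.2241; after-tax cost = 7.68% × (1 − 31%) = 5.2992%.
WACC = 0.7390 × 14.1703% + 0.0369 × 9.0301% + 0.2241 × 5.2992% = 11.9927%.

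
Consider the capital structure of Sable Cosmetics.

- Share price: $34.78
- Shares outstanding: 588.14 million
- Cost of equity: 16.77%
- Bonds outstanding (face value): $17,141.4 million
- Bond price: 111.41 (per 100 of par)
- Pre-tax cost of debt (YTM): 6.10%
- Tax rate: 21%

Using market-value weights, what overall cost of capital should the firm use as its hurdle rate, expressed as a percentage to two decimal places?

11.00%

Market value of equity E = 34.78 × 588.14m = 20455.5092m. Market value of debt D = 17141.4m × 111.41/100 = 19097.23374m.
Total capital V = 20455.5092 + 19097.23374 = 39552.74294.
Equity: weight = 20455.5092/39552.74294 = 0.5172; cost = 16.77%.
Bonds outstanding: weight = 19097.23374/39552.74294 = 0.4828; after-tax cost = 6.1% × (1 − 21%) = 4.8190%.
WACC = 0.5172 × 16.7700% + 0.4828 × 4.8190% = 10.9997%.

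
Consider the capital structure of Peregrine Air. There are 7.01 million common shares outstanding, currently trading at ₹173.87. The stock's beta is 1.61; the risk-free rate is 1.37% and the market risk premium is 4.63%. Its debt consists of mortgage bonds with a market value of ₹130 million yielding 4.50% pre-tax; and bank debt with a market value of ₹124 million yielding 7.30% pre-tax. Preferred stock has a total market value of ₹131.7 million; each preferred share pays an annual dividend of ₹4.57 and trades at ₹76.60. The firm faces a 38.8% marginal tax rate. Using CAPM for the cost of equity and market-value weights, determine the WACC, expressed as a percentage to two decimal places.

7.76%

Cost of equity via CAPM: Re = 1.37% + 1.61 × 4.63% = 8.8243%.
Cost of preferred: Rp = 4.57 / 76.6 = 5.9661%.
Market value of equity E = 173.87 × 7.01m = 1218.8287m.
Total capital V = 1218.8287 + 131.7 + 130 + 124 = 1604.5287.
Equity: weight = 1218.8287/1604.5287 = 0.7596; cost = 8.8243%.
Preferred: weight = 131.7/1604.5287 = 0.0821; cost = 5.9661%.
Mortgage bonds: weight = 130/1604.5287 = 0.0810; after-tax cost = 4.5% × (1 − 38.8%) = 2.7540%.
Bank debt: weight = 124/1604.5287 = 0.0773; after-tax cost = 7.3% × (1 − 38.8%) = 4.4676%.
WACC = 0.7596 × 8.8243% + 0.0821 × 5.9661% + 0.0810 × 2.7540% + 0.0773 × 4.4676% = 7.7612%.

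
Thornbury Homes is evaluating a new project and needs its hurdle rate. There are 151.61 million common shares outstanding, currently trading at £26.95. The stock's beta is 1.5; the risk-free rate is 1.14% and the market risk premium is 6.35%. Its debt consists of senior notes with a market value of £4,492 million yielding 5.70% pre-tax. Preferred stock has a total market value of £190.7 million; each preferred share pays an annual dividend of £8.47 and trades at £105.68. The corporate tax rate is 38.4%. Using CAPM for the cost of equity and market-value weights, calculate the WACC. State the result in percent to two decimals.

Cost of equity via CAPM: Re = 1.14% + 1.5 × 6.35% = 10.6650%.
Cost of preferred: Rp = 8.47 / 105.68 = 8.0148%.
Market value of equity E = 26.95 × 151.61m = 4085.8895m.
Total capital V = 4085.8895 + 190.7 + 4492 = 8768.5895.
Equity: weight = 4085.8895/8768.5895 = 0.4660; cost = 10.665%.
Preferred: weight = 190.7/8768.5895 = 0.0217; cost = 8.0148%.
Senior notes: weight = 4492/8768.5895 = 0.5123; after-tax cost = 5.7% × (1 − 38.4%) = 3.5112%.
WACC = 0.4660 × 10.6650% + 0.0217 × 8.0148% + 0.5123 × 3.5112% = 6.9426%.

6.94%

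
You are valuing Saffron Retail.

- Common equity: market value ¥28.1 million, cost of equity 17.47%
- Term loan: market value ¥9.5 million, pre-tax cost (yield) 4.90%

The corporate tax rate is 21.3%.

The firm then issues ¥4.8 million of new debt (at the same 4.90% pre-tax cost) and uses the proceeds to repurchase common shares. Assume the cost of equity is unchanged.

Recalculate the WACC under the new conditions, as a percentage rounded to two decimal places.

After the change:
Total capital V = 23.3 + 14.3 = 37.6.
Equity: weight = 23.3/37.6 = 0.6197; cost = 17.47%.
Term loan: weight = 14.3/37.6 = 0.3803; after-tax cost = 4.9% × (1 − 21.3%) = 3.8563%.
WACC = 0.6197 × 17.4700% + 0.3803 × 3.8563% = 12.2924%.

12.29%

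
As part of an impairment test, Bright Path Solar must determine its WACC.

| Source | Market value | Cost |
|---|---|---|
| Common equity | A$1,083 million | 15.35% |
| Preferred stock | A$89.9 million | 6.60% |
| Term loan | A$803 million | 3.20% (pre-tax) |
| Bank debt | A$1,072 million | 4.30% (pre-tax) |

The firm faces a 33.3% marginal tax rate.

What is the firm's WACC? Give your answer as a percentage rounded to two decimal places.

7.22%

Total capital V = 1083 + 89.9 + 803 + 1072 = 3047.9.
Equity: weight = 1083/3047.9 = 0.3553; cost = 15.35%.
Preferred: weight = 89.9/3047.9 = 0.0295; cost = 6.6%.
Term loan: weight = 803/3047.9 = 0.2635; after-tax cost = 3.2% × (1 − 33.3%) = 2.1344%.
Bank debt: weight = 1072/3047.9 = 0.3517; after-tax cost = 4.3% × (1 − 33.3%) = 2.8681%.
WACC = 0.3553 × 15.3500% + 0.0295 × 6.6000% + 0.2635 × 2.1344% + 0.3517 × 2.8681% = 7.2200%.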